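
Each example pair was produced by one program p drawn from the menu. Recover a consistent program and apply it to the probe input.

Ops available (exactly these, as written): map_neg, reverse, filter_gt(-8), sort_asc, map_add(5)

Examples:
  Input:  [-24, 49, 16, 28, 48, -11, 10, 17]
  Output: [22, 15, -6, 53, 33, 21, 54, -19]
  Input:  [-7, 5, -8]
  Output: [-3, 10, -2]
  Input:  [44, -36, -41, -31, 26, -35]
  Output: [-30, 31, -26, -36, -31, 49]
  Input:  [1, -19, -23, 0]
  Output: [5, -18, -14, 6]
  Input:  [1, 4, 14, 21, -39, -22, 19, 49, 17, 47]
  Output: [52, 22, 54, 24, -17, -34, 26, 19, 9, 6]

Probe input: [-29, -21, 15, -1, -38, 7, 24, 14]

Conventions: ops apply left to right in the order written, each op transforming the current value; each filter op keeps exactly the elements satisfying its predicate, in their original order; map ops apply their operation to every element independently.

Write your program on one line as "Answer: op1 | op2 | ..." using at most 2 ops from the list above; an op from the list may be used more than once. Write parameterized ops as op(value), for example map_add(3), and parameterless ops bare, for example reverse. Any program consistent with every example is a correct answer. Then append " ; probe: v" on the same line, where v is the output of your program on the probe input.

map_add(5) | reverse ; probe: [19, 29, 12, -33, 4, 20, -16, -24]

Check, running the answer program on each example:
  [-24, 49, 16, 28, 48, -11, 10, 17] -> [-19, 54, 21, 33, 53, -6, 15, 22] -> [22, 15, -6, 53, 33, 21, 54, -19]
  [-7, 5, -8] -> [-2, 10, -3] -> [-3, 10, -2]
  [44, -36, -41, -31, 26, -35] -> [49, -31, -36, -26, 31, -30] -> [-30, 31, -26, -36, -31, 49]
  [1, -19, -23, 0] -> [6, -14, -18, 5] -> [5, -18, -14, 6]
  [1, 4, 14, 21, -39, -22, 19, 49, 17, 47] -> [6, 9, 19, 26, -34, -17, 24, 54, 22, 52] -> [52, 22, 54, 24, -17, -34, 26, 19, 9, 6]
  probe: [-29, -21, 15, -1, -38, 7, 24, 14] -> [-24, -16, 20, 4, -33, 12, 29, 19] -> [19, 29, 12, -33, 4, 20, -16, -24]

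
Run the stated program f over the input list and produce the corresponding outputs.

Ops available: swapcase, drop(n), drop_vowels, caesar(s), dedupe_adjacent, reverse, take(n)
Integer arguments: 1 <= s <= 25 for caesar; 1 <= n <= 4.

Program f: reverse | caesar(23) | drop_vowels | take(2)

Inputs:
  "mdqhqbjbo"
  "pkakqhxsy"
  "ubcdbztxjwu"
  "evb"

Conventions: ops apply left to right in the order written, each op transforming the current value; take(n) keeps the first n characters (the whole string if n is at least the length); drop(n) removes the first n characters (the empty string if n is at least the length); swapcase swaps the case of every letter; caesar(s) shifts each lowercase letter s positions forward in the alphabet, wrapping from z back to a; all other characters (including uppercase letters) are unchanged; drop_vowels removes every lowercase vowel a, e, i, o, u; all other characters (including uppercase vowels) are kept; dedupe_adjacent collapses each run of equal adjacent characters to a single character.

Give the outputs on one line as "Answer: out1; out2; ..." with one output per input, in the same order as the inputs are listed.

"ly"; "vp"; "rt"; "ys"

Execution, op by op:
  "mdqhqbjbo" -> "objbqhqdm" -> "lygynenaj" -> "lygynnj" -> "ly"
  "pkakqhxsy" -> "ysxhqkakp" -> "vpuenhxhm" -> "vpnhxhm" -> "vp"
  "ubcdbztxjwu" -> "uwjxtzbdcbu" -> "rtguqwyazyr" -> "rtgqwyzyr" -> "rt"
  "evb" -> "bve" -> "ysb" -> "ysb" -> "ys"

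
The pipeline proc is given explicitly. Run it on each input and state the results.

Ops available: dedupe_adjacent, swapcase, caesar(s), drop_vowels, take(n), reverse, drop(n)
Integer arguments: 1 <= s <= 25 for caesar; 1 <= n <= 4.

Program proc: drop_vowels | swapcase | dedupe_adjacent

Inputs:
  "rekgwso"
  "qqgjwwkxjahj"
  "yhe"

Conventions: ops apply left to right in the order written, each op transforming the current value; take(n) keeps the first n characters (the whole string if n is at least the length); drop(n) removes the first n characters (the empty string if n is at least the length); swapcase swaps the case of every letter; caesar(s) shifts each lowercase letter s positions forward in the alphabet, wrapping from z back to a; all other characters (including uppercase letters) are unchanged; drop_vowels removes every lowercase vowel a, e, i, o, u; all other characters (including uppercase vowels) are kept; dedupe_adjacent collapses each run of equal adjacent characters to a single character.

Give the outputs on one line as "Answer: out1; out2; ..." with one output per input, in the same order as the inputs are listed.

Execution, op by op:
  "rekgwso" -> "rkgws" -> "RKGWS" -> "RKGWS"
  "qqgjwwkxjahj" -> "qqgjwwkxjhj" -> "QQGJWWKXJHJ" -> "QGJWKXJHJ"
  "yhe" -> "yh" -> "YH" -> "YH"

"RKGWS"; "QGJWKXJHJ"; "YH"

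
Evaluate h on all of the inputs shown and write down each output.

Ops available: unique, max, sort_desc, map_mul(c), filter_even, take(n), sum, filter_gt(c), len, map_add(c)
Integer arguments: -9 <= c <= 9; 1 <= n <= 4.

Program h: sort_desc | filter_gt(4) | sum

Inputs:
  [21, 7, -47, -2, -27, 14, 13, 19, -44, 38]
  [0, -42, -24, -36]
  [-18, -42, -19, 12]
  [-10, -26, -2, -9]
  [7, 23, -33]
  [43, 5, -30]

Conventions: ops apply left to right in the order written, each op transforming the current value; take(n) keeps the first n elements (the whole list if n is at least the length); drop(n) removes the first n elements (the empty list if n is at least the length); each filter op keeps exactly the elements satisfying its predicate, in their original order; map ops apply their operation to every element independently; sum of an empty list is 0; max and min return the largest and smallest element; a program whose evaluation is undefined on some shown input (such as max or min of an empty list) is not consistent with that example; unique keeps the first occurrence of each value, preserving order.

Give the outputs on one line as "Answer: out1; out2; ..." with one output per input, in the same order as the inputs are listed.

Execution, op by op:
  [21, 7, -47, -2, -27, 14, 13, 19, -44, 38] -> [38, 21, 19, 14, 13, 7, -2, -27, -44, -47] -> [38, 21, 19, 14, 13, 7] -> 112
  [0, -42, -24, -36] -> [0, -24, -36, -42] -> [] -> 0
  [-18, -42, -19, 12] -> [12, -18, -19, -42] -> [12] -> 12
  [-10, -26, -2, -9] -> [-2, -9, -10, -26] -> [] -> 0
  [7, 23, -33] -> [23, 7, -33] -> [23, 7] -> 30
  [43, 5, -30] -> [43, 5, -30] -> [43, 5] -> 48

112; 0; 12; 0; 30; 48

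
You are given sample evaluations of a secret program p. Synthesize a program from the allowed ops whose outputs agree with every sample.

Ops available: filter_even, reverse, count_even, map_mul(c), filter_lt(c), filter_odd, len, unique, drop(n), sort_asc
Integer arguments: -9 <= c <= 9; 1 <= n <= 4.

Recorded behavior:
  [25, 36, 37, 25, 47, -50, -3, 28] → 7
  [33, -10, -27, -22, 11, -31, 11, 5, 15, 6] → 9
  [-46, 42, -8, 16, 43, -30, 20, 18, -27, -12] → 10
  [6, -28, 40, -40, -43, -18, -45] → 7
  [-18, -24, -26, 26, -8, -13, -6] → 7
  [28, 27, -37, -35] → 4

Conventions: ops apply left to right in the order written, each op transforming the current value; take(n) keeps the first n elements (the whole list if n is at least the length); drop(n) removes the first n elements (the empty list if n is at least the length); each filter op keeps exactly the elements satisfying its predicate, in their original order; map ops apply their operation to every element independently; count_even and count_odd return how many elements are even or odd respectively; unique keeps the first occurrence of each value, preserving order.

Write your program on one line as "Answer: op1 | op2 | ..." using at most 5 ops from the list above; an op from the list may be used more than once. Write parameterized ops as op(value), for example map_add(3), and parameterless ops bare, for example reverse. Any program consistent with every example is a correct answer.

unique | map_mul(6) | map_mul(-6) | count_even

Check, running the answer program on each example:
  [25, 36, 37, 25, 47, -50, -3, 28] -> [25, 36, 37, 47, -50, -3, 28] -> [150, 216, 222, 282, -300, -18, 168] -> [-900, -1296, -1332, -1692, 1800, 108, -1008] -> 7
  [33, -10, -27, -22, 11, -31, 11, 5, 15, 6] -> [33, -10, -27, -22, 11, -31, 5, 15, 6] -> [198, -60, -162, -132, 66, -186, 30, 90, 36] -> [-1188, 360, 972, 792, -396, 1116, -180, -540, -216] -> 9
  [-46, 42, -8, 16, 43, -30, 20, 18, -27, -12] -> [-46, 42, -8, 16, 43, -30, 20, 18, -27, -12] -> [-276, 252, -48, 96, 258, -180, 120, 108, -162, -72] -> [1656, -1512, 288, -576, -1548, 1080, -720, -648, 972, 432] -> 10
  [6, -28, 40, -40, -43, -18, -45] -> [6, -28, 40, -40, -43, -18, -45] -> [36, -168, 240, -240, -258, -108, -270] -> [-216, 1008, -1440, 1440, 1548, 648, 1620] -> 7
  [-18, -24, -26, 26, -8, -13, -6] -> [-18, -24, -26, 26, -8, -13, -6] -> [-108, -144, -156, 156, -48, -78, -36] -> [648, 864, 936, -936, 288, 468, 216] -> 7
  [28, 27, -37, -35] -> [28, 27, -37, -35] -> [168, 162, -222, -210] -> [-1008, -972, 1332, 1260] -> 4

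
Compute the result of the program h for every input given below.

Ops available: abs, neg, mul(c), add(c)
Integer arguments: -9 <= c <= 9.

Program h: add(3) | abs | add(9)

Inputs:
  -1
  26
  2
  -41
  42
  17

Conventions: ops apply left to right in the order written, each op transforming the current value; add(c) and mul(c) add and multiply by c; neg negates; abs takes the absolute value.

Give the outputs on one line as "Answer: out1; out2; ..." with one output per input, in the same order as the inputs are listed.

Execution, op by op:
  -1 -> 2 -> 2 -> 11
  26 -> 29 -> 29 -> 38
  2 -> 5 -> 5 -> 14
  -41 -> -38 -> 38 -> 47
  42 -> 45 -> 45 -> 54
  17 -> 20 -> 20 -> 29

11; 38; 14; 47; 54; 29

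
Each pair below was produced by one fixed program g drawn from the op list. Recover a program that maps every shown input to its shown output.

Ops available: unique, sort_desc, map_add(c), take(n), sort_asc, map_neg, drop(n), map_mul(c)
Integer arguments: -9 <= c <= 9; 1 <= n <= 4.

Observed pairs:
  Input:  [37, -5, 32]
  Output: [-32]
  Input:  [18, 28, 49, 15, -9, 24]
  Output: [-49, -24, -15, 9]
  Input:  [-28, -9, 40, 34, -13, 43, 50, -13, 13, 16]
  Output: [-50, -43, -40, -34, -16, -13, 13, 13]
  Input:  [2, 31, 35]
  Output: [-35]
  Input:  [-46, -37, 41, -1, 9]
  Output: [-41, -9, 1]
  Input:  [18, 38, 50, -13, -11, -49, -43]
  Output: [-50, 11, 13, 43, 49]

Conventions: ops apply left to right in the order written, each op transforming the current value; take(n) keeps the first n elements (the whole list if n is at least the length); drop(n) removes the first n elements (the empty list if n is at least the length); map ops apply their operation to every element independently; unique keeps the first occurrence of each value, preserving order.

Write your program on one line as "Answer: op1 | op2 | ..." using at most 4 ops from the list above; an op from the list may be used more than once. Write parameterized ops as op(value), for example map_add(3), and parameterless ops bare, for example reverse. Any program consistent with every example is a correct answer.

map_neg | drop(2) | sort_asc

Check, running the answer program on each example:
  [37, -5, 32] -> [-37, 5, -32] -> [-32] -> [-32]
  [18, 28, 49, 15, -9, 24] -> [-18, -28, -49, -15, 9, -24] -> [-49, -15, 9, -24] -> [-49, -24, -15, 9]
  [-28, -9, 40, 34, -13, 43, 50, -13, 13, 16] -> [28, 9, -40, -34, 13, -43, -50, 13, -13, -16] -> [-40, -34, 13, -43, -50, 13, -13, -16] -> [-50, -43, -40, -34, -16, -13, 13, 13]
  [2, 31, 35] -> [-2, -31, -35] -> [-35] -> [-35]
  [-46, -37, 41, -1, 9] -> [46, 37, -41, 1, -9] -> [-41, 1, -9] -> [-41, -9, 1]
  [18, 38, 50, -13, -11, -49, -43] -> [-18, -38, -50, 13, 11, 49, 43] -> [-50, 13, 11, 49, 43] -> [-50, 11, 13, 43, 49]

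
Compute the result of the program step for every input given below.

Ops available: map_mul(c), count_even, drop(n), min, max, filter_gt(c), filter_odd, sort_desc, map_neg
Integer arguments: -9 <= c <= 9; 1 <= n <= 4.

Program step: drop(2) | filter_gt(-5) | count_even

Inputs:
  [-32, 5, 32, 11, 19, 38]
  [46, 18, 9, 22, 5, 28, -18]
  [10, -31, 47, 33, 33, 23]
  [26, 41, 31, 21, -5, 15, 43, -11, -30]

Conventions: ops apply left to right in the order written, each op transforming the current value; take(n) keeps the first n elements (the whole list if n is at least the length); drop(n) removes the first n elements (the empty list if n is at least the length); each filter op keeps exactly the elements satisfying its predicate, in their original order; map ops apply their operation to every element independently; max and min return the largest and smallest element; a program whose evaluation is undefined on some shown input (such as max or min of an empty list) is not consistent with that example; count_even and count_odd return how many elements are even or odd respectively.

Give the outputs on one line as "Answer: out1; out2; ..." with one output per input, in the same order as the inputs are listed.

Execution, op by op:
  [-32, 5, 32, 11, 19, 38] -> [32, 11, 19, 38] -> [32, 11, 19, 38] -> 2
  [46, 18, 9, 22, 5, 28, -18] -> [9, 22, 5, 28, -18] -> [9, 22, 5, 28] -> 2
  [10, -31, 47, 33, 33, 23] -> [47, 33, 33, 23] -> [47, 33, 33, 23] -> 0
  [26, 41, 31, 21, -5, 15, 43, -11, -30] -> [31, 21, -5, 15, 43, -11, -30] -> [31, 21, 15, 43] -> 0

2; 2; 0; 0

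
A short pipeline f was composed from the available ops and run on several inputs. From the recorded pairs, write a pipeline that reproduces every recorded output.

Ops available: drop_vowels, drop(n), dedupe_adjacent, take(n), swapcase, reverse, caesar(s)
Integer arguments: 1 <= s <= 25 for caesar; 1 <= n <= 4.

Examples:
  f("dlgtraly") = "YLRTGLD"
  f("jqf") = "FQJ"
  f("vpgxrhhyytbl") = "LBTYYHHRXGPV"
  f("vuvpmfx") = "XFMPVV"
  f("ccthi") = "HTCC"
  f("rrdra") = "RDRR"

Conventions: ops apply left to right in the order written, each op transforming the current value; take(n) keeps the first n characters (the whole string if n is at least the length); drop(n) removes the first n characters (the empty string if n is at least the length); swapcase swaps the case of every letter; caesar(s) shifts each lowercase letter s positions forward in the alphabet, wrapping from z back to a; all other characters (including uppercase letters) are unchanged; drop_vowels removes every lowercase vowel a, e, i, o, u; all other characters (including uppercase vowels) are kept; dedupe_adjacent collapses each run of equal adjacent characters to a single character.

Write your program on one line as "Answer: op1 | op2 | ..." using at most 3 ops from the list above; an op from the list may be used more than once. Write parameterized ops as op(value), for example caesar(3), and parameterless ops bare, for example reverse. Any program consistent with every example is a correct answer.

reverse | drop_vowels | swapcase

Check, running the answer program on each example:
  "dlgtraly" -> "ylartgld" -> "ylrtgld" -> "YLRTGLD"
  "jqf" -> "fqj" -> "fqj" -> "FQJ"
  "vpgxrhhyytbl" -> "lbtyyhhrxgpv" -> "lbtyyhhrxgpv" -> "LBTYYHHRXGPV"
  "vuvpmfx" -> "xfmpvuv" -> "xfmpvv" -> "XFMPVV"
  "ccthi" -> "ihtcc" -> "htcc" -> "HTCC"
  "rrdra" -> "ardrr" -> "rdrr" -> "RDRR"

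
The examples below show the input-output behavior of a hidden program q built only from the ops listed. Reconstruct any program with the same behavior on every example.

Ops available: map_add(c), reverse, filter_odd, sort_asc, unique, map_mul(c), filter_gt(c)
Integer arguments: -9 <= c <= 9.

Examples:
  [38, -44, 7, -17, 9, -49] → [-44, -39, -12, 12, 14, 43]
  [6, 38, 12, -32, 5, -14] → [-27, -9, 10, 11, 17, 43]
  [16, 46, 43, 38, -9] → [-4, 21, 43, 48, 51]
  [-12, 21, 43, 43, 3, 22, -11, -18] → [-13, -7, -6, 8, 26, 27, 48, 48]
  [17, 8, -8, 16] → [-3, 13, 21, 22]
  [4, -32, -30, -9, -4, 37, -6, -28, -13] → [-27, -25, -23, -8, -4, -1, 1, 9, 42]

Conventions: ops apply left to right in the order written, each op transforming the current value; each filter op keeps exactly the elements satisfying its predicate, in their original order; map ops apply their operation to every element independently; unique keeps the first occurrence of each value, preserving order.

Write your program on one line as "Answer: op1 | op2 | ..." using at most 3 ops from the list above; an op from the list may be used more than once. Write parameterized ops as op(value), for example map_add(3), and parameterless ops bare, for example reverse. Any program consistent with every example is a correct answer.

map_add(5) | sort_asc

Check, running the answer program on each example:
  [38, -44, 7, -17, 9, -49] -> [43, -39, 12, -12, 14, -44] -> [-44, -39, -12, 12, 14, 43]
  [6, 38, 12, -32, 5, -14] -> [11, 43, 17, -27, 10, -9] -> [-27, -9, 10, 11, 17, 43]
  [16, 46, 43, 38, -9] -> [21, 51, 48, 43, -4] -> [-4, 21, 43, 48, 51]
  [-12, 21, 43, 43, 3, 22, -11, -18] -> [-7, 26, 48, 48, 8, 27, -6, -13] -> [-13, -7, -6, 8, 26, 27, 48, 48]
  [17, 8, -8, 16] -> [22, 13, -3, 21] -> [-3, 13, 21, 22]
  [4, -32, -30, -9, -4, 37, -6, -28, -13] -> [9, -27, -25, -4, 1, 42, -1, -23, -8] -> [-27, -25, -23, -8, -4, -1, 1, 9, 42]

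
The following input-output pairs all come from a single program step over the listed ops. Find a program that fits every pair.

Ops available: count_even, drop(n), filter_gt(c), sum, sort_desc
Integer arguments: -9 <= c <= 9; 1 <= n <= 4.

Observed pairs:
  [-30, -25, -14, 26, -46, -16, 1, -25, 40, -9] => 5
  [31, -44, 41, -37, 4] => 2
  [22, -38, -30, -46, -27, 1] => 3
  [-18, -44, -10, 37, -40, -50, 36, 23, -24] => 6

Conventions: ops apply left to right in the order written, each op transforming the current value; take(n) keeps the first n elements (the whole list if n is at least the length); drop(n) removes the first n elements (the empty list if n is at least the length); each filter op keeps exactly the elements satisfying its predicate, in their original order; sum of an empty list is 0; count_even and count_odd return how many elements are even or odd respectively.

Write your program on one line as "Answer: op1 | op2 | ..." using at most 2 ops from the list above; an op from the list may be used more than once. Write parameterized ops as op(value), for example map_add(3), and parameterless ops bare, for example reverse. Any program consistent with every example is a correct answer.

drop(1) | count_even

Check, running the answer program on each example:
  [-30, -25, -14, 26, -46, -16, 1, -25, 40, -9] -> [-25, -14, 26, -46, -16, 1, -25, 40, -9] -> 5
  [31, -44, 41, -37, 4] -> [-44, 41, -37, 4] -> 2
  [22, -38, -30, -46, -27, 1] -> [-38, -30, -46, -27, 1] -> 3
  [-18, -44, -10, 37, -40, -50, 36, 23, -24] -> [-44, -10, 37, -40, -50, 36, 23, -24] -> 6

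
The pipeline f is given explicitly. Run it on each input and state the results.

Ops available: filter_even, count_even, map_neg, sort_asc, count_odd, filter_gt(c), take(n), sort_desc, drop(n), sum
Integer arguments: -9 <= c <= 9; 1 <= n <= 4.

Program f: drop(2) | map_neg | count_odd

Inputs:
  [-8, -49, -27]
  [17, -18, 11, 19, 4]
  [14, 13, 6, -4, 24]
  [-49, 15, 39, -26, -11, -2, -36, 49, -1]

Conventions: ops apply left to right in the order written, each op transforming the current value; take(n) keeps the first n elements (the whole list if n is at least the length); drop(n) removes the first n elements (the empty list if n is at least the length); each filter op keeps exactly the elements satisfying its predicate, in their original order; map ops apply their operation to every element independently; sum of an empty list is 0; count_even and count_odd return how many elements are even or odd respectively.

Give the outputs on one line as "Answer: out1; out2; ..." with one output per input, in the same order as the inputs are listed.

1; 2; 0; 4

Execution, op by op:
  [-8, -49, -27] -> [-27] -> [27] -> 1
  [17, -18, 11, 19, 4] -> [11, 19, 4] -> [-11, -19, -4] -> 2
  [14, 13, 6, -4, 24] -> [6, -4, 24] -> [-6, 4, -24] -> 0
  [-49, 15, 39, -26, -11, -2, -36, 49, -1] -> [39, -26, -11, -2, -36, 49, -1] -> [-39, 26, 11, 2, 36, -49, 1] -> 4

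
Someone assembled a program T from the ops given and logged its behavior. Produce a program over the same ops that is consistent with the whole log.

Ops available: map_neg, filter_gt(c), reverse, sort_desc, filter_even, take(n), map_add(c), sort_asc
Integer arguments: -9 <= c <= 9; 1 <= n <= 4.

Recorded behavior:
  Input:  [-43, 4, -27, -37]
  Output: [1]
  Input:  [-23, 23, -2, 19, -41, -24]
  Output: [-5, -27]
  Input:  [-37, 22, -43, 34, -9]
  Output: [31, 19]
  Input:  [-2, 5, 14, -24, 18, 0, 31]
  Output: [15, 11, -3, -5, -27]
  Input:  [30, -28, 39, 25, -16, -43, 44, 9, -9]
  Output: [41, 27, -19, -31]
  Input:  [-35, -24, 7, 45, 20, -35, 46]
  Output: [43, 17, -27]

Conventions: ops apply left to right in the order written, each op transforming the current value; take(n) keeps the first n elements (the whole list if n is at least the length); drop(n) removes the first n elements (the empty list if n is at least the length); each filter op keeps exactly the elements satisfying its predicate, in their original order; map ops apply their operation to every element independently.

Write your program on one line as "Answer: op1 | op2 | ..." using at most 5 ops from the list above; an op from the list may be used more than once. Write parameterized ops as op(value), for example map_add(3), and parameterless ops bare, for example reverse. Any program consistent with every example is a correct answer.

sort_desc | filter_even | map_add(-4) | map_add(1)

Check, running the answer program on each example:
  [-43, 4, -27, -37] -> [4, -27, -37, -43] -> [4] -> [0] -> [1]
  [-23, 23, -2, 19, -41, -24] -> [23, 19, -2, -23, -24, -41] -> [-2, -24] -> [-6, -28] -> [-5, -27]
  [-37, 22, -43, 34, -9] -> [34, 22, -9, -37, -43] -> [34, 22] -> [30, 18] -> [31, 19]
  [-2, 5, 14, -24, 18, 0, 31] -> [31, 18, 14, 5, 0, -2, -24] -> [18, 14, 0, -2, -24] -> [14, 10, -4, -6, -28] -> [15, 11, -3, -5, -27]
  [30, -28, 39, 25, -16, -43, 44, 9, -9] -> [44, 39, 30, 25, 9, -9, -16, -28, -43] -> [44, 30, -16, -28] -> [40, 26, -20, -32] -> [41, 27, -19, -31]
  [-35, -24, 7, 45, 20, -35, 46] -> [46, 45, 20, 7, -24, -35, -35] -> [46, 20, -24] -> [42, 16, -28] -> [43, 17, -27]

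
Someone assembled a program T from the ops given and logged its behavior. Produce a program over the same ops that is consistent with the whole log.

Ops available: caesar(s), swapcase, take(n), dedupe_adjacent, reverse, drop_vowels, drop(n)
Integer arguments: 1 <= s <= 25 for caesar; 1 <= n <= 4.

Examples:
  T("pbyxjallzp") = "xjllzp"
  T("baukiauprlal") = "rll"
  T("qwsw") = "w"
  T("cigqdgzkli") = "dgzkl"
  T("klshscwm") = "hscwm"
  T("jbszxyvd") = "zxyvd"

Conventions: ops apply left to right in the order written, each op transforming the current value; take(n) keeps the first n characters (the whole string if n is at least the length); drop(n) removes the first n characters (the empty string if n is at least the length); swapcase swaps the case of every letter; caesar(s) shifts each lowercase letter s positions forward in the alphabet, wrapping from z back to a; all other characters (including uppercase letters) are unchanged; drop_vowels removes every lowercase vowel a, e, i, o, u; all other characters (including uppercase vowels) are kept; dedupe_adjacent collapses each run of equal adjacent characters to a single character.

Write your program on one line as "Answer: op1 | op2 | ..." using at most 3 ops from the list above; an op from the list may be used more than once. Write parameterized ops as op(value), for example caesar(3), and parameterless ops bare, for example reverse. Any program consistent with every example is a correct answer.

drop_vowels | drop(3)

Check, running the answer program on each example:
  "pbyxjallzp" -> "pbyxjllzp" -> "xjllzp"
  "baukiauprlal" -> "bkprll" -> "rll"
  "qwsw" -> "qwsw" -> "w"
  "cigqdgzkli" -> "cgqdgzkl" -> "dgzkl"
  "klshscwm" -> "klshscwm" -> "hscwm"
  "jbszxyvd" -> "jbszxyvd" -> "zxyvd"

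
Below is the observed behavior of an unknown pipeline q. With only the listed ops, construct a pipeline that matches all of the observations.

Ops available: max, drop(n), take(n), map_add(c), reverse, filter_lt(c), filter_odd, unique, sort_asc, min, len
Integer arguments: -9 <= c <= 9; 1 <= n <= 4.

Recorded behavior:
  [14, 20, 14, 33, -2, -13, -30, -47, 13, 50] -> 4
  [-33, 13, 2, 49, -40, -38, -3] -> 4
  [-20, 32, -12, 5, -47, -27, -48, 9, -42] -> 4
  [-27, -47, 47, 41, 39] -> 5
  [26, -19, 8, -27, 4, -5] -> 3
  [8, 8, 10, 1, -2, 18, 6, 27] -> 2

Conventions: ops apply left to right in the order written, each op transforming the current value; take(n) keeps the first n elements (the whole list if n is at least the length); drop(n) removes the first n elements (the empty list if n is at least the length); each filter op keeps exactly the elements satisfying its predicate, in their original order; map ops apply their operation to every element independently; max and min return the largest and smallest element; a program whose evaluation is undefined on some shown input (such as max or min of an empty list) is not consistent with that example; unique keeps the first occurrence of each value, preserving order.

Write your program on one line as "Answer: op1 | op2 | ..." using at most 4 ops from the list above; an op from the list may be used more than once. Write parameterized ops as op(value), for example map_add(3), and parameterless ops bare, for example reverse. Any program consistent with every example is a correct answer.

sort_asc | filter_odd | len

Check, running the answer program on each example:
  [14, 20, 14, 33, -2, -13, -30, -47, 13, 50] -> [-47, -30, -13, -2, 13, 14, 14, 20, 33, 50] -> [-47, -13, 13, 33] -> 4
  [-33, 13, 2, 49, -40, -38, -3] -> [-40, -38, -33, -3, 2, 13, 49] -> [-33, -3, 13, 49] -> 4
  [-20, 32, -12, 5, -47, -27, -48, 9, -42] -> [-48, -47, -42, -27, -20, -12, 5, 9, 32] -> [-47, -27, 5, 9] -> 4
  [-27, -47, 47, 41, 39] -> [-47, -27, 39, 41, 47] -> [-47, -27, 39, 41, 47] -> 5
  [26, -19, 8, -27, 4, -5] -> [-27, -19, -5, 4, 8, 26] -> [-27, -19, -5] -> 3
  [8, 8, 10, 1, -2, 18, 6, 27] -> [-2, 1, 6, 8, 8, 10, 18, 27] -> [1, 27] -> 2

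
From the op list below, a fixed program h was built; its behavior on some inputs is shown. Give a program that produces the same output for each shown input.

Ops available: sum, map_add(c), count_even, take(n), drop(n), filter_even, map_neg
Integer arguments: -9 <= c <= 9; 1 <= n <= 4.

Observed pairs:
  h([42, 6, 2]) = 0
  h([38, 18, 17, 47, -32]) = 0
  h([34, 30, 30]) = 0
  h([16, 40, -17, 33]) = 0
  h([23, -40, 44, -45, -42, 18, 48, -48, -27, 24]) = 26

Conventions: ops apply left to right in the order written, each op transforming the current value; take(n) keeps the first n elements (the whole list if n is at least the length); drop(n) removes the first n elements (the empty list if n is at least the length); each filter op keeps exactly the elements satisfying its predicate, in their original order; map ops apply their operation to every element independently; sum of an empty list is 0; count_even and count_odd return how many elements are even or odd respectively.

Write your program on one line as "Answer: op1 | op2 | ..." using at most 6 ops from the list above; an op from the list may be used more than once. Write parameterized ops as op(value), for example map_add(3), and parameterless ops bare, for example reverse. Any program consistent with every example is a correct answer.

map_add(1) | map_neg | drop(4) | drop(1) | filter_even | sum

Check, running the answer program on each example:
  [42, 6, 2] -> [43, 7, 3] -> [-43, -7, -3] -> [] -> [] -> [] -> 0
  [38, 18, 17, 47, -32] -> [39, 19, 18, 48, -31] -> [-39, -19, -18, -48, 31] -> [31] -> [] -> [] -> 0
  [34, 30, 30] -> [35, 31, 31] -> [-35, -31, -31] -> [] -> [] -> [] -> 0
  [16, 40, -17, 33] -> [17, 41, -16, 34] -> [-17, -41, 16, -34] -> [] -> [] -> [] -> 0
  [23, -40, 44, -45, -42, 18, 48, -48, -27, 24] -> [24, -39, 45, -44, -41, 19, 49, -47, -26, 25] -> [-24, 39, -45, 44, 41, -19, -49, 47, 26, -25] -> [41, -19, -49, 47, 26, -25] -> [-19, -49, 47, 26, -25] -> [26] -> 26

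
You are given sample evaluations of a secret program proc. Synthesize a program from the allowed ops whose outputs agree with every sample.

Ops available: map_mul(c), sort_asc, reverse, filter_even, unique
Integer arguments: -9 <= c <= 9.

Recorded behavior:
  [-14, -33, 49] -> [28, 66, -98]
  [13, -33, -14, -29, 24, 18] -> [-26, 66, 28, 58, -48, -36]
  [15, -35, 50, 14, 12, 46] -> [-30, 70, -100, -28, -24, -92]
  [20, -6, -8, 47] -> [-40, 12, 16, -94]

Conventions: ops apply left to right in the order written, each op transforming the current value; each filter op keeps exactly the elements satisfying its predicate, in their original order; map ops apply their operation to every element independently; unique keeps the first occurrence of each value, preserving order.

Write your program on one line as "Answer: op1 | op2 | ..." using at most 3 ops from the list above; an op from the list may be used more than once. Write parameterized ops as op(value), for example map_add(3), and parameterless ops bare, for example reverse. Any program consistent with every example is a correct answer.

reverse | map_mul(-2) | reverse

Check, running the answer program on each example:
  [-14, -33, 49] -> [49, -33, -14] -> [-98, 66, 28] -> [28, 66, -98]
  [13, -33, -14, -29, 24, 18] -> [18, 24, -29, -14, -33, 13] -> [-36, -48, 58, 28, 66, -26] -> [-26, 66, 28, 58, -48, -36]
  [15, -35, 50, 14, 12, 46] -> [46, 12, 14, 50, -35, 15] -> [-92, -24, -28, -100, 70, -30] -> [-30, 70, -100, -28, -24, -92]
  [20, -6, -8, 47] -> [47, -8, -6, 20] -> [-94, 16, 12, -40] -> [-40, 12, 16, -94]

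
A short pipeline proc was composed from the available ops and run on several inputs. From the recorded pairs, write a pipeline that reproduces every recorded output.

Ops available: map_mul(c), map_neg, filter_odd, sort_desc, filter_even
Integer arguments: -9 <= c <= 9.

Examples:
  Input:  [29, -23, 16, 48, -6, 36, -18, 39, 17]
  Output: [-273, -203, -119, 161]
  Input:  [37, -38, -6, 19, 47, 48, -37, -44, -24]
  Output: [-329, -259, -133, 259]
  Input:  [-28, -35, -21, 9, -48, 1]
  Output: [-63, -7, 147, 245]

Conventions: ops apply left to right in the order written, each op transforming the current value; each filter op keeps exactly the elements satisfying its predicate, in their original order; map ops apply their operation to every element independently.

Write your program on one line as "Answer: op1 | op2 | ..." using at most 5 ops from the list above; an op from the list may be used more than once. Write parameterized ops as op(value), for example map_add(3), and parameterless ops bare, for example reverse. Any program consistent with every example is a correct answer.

filter_odd | sort_desc | map_mul(7) | map_neg

Check, running the answer program on each example:
  [29, -23, 16, 48, -6, 36, -18, 39, 17] -> [29, -23, 39, 17] -> [39, 29, 17, -23] -> [273, 203, 119, -161] -> [-273, -203, -119, 161]
  [37, -38, -6, 19, 47, 48, -37, -44, -24] -> [37, 19, 47, -37] -> [47, 37, 19, -37] -> [329, 259, 133, -259] -> [-329, -259, -133, 259]
  [-28, -35, -21, 9, -48, 1] -> [-35, -21, 9, 1] -> [9, 1, -21, -35] -> [63, 7, -147, -245] -> [-63, -7, 147, 245]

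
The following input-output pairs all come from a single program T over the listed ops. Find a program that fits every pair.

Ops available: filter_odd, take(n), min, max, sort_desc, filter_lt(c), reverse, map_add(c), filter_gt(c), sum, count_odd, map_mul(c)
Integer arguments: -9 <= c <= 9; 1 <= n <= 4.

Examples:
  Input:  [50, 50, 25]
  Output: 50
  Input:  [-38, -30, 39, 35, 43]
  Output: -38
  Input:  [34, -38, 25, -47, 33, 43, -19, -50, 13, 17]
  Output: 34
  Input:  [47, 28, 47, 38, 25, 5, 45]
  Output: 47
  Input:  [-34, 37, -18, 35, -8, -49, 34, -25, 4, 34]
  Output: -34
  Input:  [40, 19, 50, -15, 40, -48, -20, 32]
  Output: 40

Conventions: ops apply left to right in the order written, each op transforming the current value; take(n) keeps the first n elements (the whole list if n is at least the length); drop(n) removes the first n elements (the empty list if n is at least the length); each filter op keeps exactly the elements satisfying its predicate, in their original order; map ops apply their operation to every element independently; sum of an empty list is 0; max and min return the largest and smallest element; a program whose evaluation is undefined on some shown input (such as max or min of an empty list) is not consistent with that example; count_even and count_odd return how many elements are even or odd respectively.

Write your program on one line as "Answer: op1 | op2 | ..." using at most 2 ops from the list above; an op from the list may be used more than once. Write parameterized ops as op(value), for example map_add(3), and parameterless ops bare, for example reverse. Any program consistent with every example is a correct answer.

take(1) | min

Check, running the answer program on each example:
  [50, 50, 25] -> [50] -> 50
  [-38, -30, 39, 35, 43] -> [-38] -> -38
  [34, -38, 25, -47, 33, 43, -19, -50, 13, 17] -> [34] -> 34
  [47, 28, 47, 38, 25, 5, 45] -> [47] -> 47
  [-34, 37, -18, 35, -8, -49, 34, -25, 4, 34] -> [-34] -> -34
  [40, 19, 50, -15, 40, -48, -20, 32] -> [40] -> 40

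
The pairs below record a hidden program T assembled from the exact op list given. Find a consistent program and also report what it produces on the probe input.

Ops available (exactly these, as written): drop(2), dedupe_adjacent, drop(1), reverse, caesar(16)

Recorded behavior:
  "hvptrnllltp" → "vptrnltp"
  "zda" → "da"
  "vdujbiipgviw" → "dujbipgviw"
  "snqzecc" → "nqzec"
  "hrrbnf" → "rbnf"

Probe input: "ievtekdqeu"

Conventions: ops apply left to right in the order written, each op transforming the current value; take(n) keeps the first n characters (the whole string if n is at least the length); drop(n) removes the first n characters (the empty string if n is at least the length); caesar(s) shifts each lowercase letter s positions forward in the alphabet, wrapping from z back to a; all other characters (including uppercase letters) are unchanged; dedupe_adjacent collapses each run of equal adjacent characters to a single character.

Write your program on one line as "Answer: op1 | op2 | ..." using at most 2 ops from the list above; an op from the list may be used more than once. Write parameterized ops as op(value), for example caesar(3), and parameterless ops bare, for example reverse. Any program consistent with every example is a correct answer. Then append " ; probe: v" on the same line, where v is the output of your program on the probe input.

drop(1) | dedupe_adjacent ; probe: "evtekdqeu"

Check, running the answer program on each example:
  "hvptrnllltp" -> "vptrnllltp" -> "vptrnltp"
  "zda" -> "da" -> "da"
  "vdujbiipgviw" -> "dujbiipgviw" -> "dujbipgviw"
  "snqzecc" -> "nqzecc" -> "nqzec"
  "hrrbnf" -> "rrbnf" -> "rbnf"
  probe: "ievtekdqeu" -> "evtekdqeu" -> "evtekdqeu"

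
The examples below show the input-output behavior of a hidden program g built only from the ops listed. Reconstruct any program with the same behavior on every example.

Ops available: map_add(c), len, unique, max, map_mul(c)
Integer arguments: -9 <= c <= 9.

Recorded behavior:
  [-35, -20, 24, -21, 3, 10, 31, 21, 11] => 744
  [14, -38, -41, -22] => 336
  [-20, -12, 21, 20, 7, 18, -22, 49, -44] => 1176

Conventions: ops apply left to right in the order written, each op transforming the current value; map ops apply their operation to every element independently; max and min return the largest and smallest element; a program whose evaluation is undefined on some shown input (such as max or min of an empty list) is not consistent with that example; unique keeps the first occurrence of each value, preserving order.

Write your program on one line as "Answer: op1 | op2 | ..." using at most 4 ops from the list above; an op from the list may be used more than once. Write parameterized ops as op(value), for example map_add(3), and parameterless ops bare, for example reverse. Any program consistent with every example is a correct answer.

map_mul(-6) | map_mul(-4) | max

Check, running the answer program on each example:
  [-35, -20, 24, -21, 3, 10, 31, 21, 11] -> [210, 120, -144, 126, -18, -60, -186, -126, -66] -> [-840, -480, 576, -504, 72, 240, 744, 504, 264] -> 744
  [14, -38, -41, -22] -> [-84, 228, 246, 132] -> [336, -912, -984, -528] -> 336
  [-20, -12, 21, 20, 7, 18, -22, 49, -44] -> [120, 72, -126, -120, -42, -108, 132, -294, 264] -> [-480, -288, 504, 480, 168, 432, -528, 1176, -1056] -> 1176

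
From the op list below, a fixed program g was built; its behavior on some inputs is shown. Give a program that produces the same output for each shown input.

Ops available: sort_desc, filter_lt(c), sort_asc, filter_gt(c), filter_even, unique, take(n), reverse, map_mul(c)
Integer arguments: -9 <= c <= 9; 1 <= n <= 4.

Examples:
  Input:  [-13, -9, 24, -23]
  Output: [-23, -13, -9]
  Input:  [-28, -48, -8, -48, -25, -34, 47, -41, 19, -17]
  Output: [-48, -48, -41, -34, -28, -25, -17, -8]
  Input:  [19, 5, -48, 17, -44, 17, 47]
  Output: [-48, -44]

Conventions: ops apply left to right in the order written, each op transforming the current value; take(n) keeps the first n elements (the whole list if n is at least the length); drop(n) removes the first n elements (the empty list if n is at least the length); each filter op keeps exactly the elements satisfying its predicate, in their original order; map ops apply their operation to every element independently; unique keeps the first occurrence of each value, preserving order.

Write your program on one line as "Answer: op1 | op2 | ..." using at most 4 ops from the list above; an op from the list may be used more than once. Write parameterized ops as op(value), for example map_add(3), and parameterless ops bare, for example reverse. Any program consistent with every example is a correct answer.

filter_lt(-2) | sort_desc | reverse

Check, running the answer program on each example:
  [-13, -9, 24, -23] -> [-13, -9, -23] -> [-9, -13, -23] -> [-23, -13, -9]
  [-28, -48, -8, -48, -25, -34, 47, -41, 19, -17] -> [-28, -48, -8, -48, -25, -34, -41, -17] -> [-8, -17, -25, -28, -34, -41, -48, -48] -> [-48, -48, -41, -34, -28, -25, -17, -8]
  [19, 5, -48, 17, -44, 17, 47] -> [-48, -44] -> [-44, -48] -> [-48, -44]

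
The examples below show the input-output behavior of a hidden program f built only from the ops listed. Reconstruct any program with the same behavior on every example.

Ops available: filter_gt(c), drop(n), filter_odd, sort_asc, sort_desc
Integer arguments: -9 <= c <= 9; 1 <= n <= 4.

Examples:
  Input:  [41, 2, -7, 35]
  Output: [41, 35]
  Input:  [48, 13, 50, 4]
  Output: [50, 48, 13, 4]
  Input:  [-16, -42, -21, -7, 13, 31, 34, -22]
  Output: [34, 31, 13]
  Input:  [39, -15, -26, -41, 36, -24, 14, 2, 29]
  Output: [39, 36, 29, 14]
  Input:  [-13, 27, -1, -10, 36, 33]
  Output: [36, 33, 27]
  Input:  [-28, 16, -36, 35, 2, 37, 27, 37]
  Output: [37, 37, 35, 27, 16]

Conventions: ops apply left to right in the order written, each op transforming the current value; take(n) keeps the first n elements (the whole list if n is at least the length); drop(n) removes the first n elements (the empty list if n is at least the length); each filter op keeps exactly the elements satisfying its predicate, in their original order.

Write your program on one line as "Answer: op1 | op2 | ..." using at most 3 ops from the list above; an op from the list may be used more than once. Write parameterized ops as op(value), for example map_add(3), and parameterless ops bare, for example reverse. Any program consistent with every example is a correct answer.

filter_gt(2) | sort_desc

Check, running the answer program on each example:
  [41, 2, -7, 35] -> [41, 35] -> [41, 35]
  [48, 13, 50, 4] -> [48, 13, 50, 4] -> [50, 48, 13, 4]
  [-16, -42, -21, -7, 13, 31, 34, -22] -> [13, 31, 34] -> [34, 31, 13]
  [39, -15, -26, -41, 36, -24, 14, 2, 29] -> [39, 36, 14, 29] -> [39, 36, 29, 14]
  [-13, 27, -1, -10, 36, 33] -> [27, 36, 33] -> [36, 33, 27]
  [-28, 16, -36, 35, 2, 37, 27, 37] -> [16, 35, 37, 27, 37] -> [37, 37, 35, 27, 16]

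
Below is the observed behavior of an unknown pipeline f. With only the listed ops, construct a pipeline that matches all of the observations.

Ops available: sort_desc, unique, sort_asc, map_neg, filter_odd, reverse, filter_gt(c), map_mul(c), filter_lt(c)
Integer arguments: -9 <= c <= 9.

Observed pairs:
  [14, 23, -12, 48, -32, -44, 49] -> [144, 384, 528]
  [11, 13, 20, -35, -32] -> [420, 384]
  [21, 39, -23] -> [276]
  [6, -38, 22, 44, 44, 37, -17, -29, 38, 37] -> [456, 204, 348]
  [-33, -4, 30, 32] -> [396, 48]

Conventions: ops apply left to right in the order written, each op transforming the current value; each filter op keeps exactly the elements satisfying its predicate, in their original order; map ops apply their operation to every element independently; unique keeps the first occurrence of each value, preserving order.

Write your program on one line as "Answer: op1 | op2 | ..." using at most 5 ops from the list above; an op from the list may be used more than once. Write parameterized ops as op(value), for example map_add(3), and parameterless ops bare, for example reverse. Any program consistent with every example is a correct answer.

unique | map_mul(6) | filter_lt(7) | map_mul(-2)

Check, running the answer program on each example:
  [14, 23, -12, 48, -32, -44, 49] -> [14, 23, -12, 48, -32, -44, 49] -> [84, 138, -72, 288, -192, -264, 294] -> [-72, -192, -264] -> [144, 384, 528]
  [11, 13, 20, -35, -32] -> [11, 13, 20, -35, -32] -> [66, 78, 120, -210, -192] -> [-210, -192] -> [420, 384]
  [21, 39, -23] -> [21, 39, -23] -> [126, 234, -138] -> [-138] -> [276]
  [6, -38, 22, 44, 44, 37, -17, -29, 38, 37] -> [6, -38, 22, 44, 37, -17, -29, 38] -> [36, -228, 132, 264, 222, -102, -174, 228] -> [-228, -102, -174] -> [456, 204, 348]
  [-33, -4, 30, 32] -> [-33, -4, 30, 32] -> [-198, -24, 180, 192] -> [-198, -24] -> [396, 48]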